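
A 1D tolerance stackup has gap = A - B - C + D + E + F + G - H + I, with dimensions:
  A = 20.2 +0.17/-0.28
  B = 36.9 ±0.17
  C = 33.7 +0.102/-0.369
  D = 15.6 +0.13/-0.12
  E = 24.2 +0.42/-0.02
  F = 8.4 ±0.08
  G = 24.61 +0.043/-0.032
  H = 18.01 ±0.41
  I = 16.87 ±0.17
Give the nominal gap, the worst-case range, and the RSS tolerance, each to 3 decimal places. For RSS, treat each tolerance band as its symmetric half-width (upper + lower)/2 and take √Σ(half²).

Stack each dimension's contribution:
  +A: nom +20.200 → Σnom=20.200; wc +0.170/-0.280 → slack +0.170/-0.280; half-tol=0.225, Σhalf²=0.050625
  -B: nom -36.900 → Σnom=-16.700; wc +0.170/-0.170 → slack +0.340/-0.450; half-tol=0.170, Σhalf²=0.079525
  -C: nom -33.700 → Σnom=-50.400; wc +0.369/-0.102 → slack +0.709/-0.552; half-tol=0.235, Σhalf²=0.134985
  +D: nom +15.600 → Σnom=-34.800; wc +0.130/-0.120 → slack +0.839/-0.672; half-tol=0.125, Σhalf²=0.150610
  +E: nom +24.200 → Σnom=-10.600; wc +0.420/-0.020 → slack +1.259/-0.692; half-tol=0.220, Σhalf²=0.199010
  +F: nom +8.400 → Σnom=-2.200; wc +0.080/-0.080 → slack +1.339/-0.772; half-tol=0.080, Σhalf²=0.205410
  +G: nom +24.610 → Σnom=22.410; wc +0.043/-0.032 → slack +1.382/-0.804; half-tol=0.037, Σhalf²=0.206817
  -H: nom -18.010 → Σnom=4.400; wc +0.410/-0.410 → slack +1.792/-1.214; half-tol=0.410, Σhalf²=0.374916
  +I: nom +16.870 → Σnom=21.270; wc +0.170/-0.170 → slack +1.962/-1.384; half-tol=0.170, Σhalf²=0.403816
Nominal = 21.270. Worst-case = [21.270 - 1.384, 21.270 + 1.962] = [19.886, 23.232]. RSS = √0.403816 = 0.635.

nominal=21.270 wc=[19.886,23.232] rss=0.635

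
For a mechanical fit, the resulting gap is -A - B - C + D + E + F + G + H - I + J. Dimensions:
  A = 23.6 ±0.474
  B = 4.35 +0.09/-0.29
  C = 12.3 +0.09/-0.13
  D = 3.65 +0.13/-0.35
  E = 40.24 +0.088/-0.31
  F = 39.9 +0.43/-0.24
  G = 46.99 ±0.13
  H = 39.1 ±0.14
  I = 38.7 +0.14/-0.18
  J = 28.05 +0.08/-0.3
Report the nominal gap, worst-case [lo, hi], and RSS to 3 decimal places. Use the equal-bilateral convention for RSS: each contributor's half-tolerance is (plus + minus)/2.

nominal=118.980 wc=[116.716,121.052] rss=0.762

Stack each dimension's contribution:
  -A: nom -23.600 → Σnom=-23.600; wc +0.474/-0.474 → slack +0.474/-0.474; half-tol=0.474, Σhalf²=0.224676
  -B: nom -4.350 → Σnom=-27.950; wc +0.290/-0.090 → slack +0.764/-0.564; half-tol=0.190, Σhalf²=0.260776
  -C: nom -12.300 → Σnom=-40.250; wc +0.130/-0.090 → slack +0.894/-0.654; half-tol=0.110, Σhalf²=0.272876
  +D: nom +3.650 → Σnom=-36.600; wc +0.130/-0.350 → slack +1.024/-1.004; half-tol=0.240, Σhalf²=0.330476
  +E: nom +40.240 → Σnom=3.640; wc +0.088/-0.310 → slack +1.112/-1.314; half-tol=0.199, Σhalf²=0.370077
  +F: nom +39.900 → Σnom=43.540; wc +0.430/-0.240 → slack +1.542/-1.554; half-tol=0.335, Σhalf²=0.482302
  +G: nom +46.990 → Σnom=90.530; wc +0.130/-0.130 → slack +1.672/-1.684; half-tol=0.130, Σhalf²=0.499202
  +H: nom +39.100 → Σnom=129.630; wc +0.140/-0.140 → slack +1.812/-1.824; half-tol=0.140, Σhalf²=0.518802
  -I: nom -38.700 → Σnom=90.930; wc +0.180/-0.140 → slack +1.992/-1.964; half-tol=0.160, Σhalf²=0.544402
  +J: nom +28.050 → Σnom=118.980; wc +0.080/-0.300 → slack +2.072/-2.264; half-tol=0.190, Σhalf²=0.580502
Nominal = 118.980. Worst-case = [118.980 - 2.264, 118.980 + 2.072] = [116.716, 121.052]. RSS = √0.580502 = 0.762.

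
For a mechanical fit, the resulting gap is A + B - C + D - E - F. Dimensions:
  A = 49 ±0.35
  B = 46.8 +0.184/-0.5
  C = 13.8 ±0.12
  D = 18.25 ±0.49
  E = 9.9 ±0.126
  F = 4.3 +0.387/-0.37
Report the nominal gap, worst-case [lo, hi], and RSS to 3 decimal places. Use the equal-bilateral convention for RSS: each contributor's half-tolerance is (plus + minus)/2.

Stack each dimension's contribution:
  +A: nom +49.000 → Σnom=49.000; wc +0.350/-0.350 → slack +0.350/-0.350; half-tol=0.350, Σhalf²=0.122500
  +B: nom +46.800 → Σnom=95.800; wc +0.184/-0.500 → slack +0.534/-0.850; half-tol=0.342, Σhalf²=0.239464
  -C: nom -13.800 → Σnom=82.000; wc +0.120/-0.120 → slack +0.654/-0.970; half-tol=0.120, Σhalf²=0.253864
  +D: nom +18.250 → Σnom=100.250; wc +0.490/-0.490 → slack +1.144/-1.460; half-tol=0.490, Σhalf²=0.493964
  -E: nom -9.900 → Σnom=90.350; wc +0.126/-0.126 → slack +1.270/-1.586; half-tol=0.126, Σhalf²=0.509840
  -F: nom -4.300 → Σnom=86.050; wc +0.370/-0.387 → slack +1.640/-1.973; half-tol=0.379, Σhalf²=0.653102
Nominal = 86.050. Worst-case = [86.050 - 1.973, 86.050 + 1.640] = [84.077, 87.690]. RSS = √0.653102 = 0.808.

nominal=86.050 wc=[84.077,87.690] rss=0.808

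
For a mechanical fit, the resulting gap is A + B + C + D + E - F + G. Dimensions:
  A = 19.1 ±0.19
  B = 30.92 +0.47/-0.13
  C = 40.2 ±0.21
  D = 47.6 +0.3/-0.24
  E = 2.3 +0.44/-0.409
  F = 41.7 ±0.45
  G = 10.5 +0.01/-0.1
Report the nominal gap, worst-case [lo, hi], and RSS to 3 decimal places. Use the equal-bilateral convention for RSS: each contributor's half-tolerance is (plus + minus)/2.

nominal=108.920 wc=[107.191,110.990] rss=0.793

Stack each dimension's contribution:
  +A: nom +19.100 → Σnom=19.100; wc +0.190/-0.190 → slack +0.190/-0.190; half-tol=0.190, Σhalf²=0.036100
  +B: nom +30.920 → Σnom=50.020; wc +0.470/-0.130 → slack +0.660/-0.320; half-tol=0.300, Σhalf²=0.126100
  +C: nom +40.200 → Σnom=90.220; wc +0.210/-0.210 → slack +0.870/-0.530; half-tol=0.210, Σhalf²=0.170200
  +D: nom +47.600 → Σnom=137.820; wc +0.300/-0.240 → slack +1.170/-0.770; half-tol=0.270, Σhalf²=0.243100
  +E: nom +2.300 → Σnom=140.120; wc +0.440/-0.409 → slack +1.610/-1.179; half-tol=0.424, Σhalf²=0.423300
  -F: nom -41.700 → Σnom=98.420; wc +0.450/-0.450 → slack +2.060/-1.629; half-tol=0.450, Σhalf²=0.625800
  +G: nom +10.500 → Σnom=108.920; wc +0.010/-0.100 → slack +2.070/-1.729; half-tol=0.055, Σhalf²=0.628825
Nominal = 108.920. Worst-case = [108.920 - 1.729, 108.920 + 2.070] = [107.191, 110.990]. RSS = √0.628825 = 0.793.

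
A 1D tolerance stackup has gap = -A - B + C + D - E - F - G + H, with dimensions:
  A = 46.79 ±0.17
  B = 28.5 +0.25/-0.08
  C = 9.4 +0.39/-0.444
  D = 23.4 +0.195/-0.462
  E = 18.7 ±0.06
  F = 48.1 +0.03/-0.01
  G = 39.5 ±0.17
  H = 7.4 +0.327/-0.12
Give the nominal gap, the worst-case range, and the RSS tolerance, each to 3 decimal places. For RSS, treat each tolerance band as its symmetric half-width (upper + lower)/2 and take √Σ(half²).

Stack each dimension's contribution:
  -A: nom -46.790 → Σnom=-46.790; wc +0.170/-0.170 → slack +0.170/-0.170; half-tol=0.170, Σhalf²=0.028900
  -B: nom -28.500 → Σnom=-75.290; wc +0.080/-0.250 → slack +0.250/-0.420; half-tol=0.165, Σhalf²=0.056125
  +C: nom +9.400 → Σnom=-65.890; wc +0.390/-0.444 → slack +0.640/-0.864; half-tol=0.417, Σhalf²=0.230014
  +D: nom +23.400 → Σnom=-42.490; wc +0.195/-0.462 → slack +0.835/-1.326; half-tol=0.329, Σhalf²=0.337926
  -E: nom -18.700 → Σnom=-61.190; wc +0.060/-0.060 → slack +0.895/-1.386; half-tol=0.060, Σhalf²=0.341526
  -F: nom -48.100 → Σnom=-109.290; wc +0.010/-0.030 → slack +0.905/-1.416; half-tol=0.020, Σhalf²=0.341926
  -G: nom -39.500 → Σnom=-148.790; wc +0.170/-0.170 → slack +1.075/-1.586; half-tol=0.170, Σhalf²=0.370826
  +H: nom +7.400 → Σnom=-141.390; wc +0.327/-0.120 → slack +1.402/-1.706; half-tol=0.224, Σhalf²=0.420779
Nominal = -141.390. Worst-case = [-141.390 - 1.706, -141.390 + 1.402] = [-143.096, -139.988]. RSS = √0.420779 = 0.649.

nominal=-141.390 wc=[-143.096,-139.988] rss=0.649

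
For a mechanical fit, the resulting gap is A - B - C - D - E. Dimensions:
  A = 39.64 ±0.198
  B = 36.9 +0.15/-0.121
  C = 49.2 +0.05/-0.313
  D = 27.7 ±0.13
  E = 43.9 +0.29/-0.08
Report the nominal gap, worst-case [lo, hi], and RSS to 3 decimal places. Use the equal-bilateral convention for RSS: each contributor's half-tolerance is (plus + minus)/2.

Stack each dimension's contribution:
  +A: nom +39.640 → Σnom=39.640; wc +0.198/-0.198 → slack +0.198/-0.198; half-tol=0.198, Σhalf²=0.039204
  -B: nom -36.900 → Σnom=2.740; wc +0.121/-0.150 → slack +0.319/-0.348; half-tol=0.136, Σhalf²=0.057564
  -C: nom -49.200 → Σnom=-46.460; wc +0.313/-0.050 → slack +0.632/-0.398; half-tol=0.181, Σhalf²=0.090507
  -D: nom -27.700 → Σnom=-74.160; wc +0.130/-0.130 → slack +0.762/-0.528; half-tol=0.130, Σhalf²=0.107407
  -E: nom -43.900 → Σnom=-118.060; wc +0.080/-0.290 → slack +0.842/-0.818; half-tol=0.185, Σhalf²=0.141631
Nominal = -118.060. Worst-case = [-118.060 - 0.818, -118.060 + 0.842] = [-118.878, -117.218]. RSS = √0.141631 = 0.376.

nominal=-118.060 wc=[-118.878,-117.218] rss=0.376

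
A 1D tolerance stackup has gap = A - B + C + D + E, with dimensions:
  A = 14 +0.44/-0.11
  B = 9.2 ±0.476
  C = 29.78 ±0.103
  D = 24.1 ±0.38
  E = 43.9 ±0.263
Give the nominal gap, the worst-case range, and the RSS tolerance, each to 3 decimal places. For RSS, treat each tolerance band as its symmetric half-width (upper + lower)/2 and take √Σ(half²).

Stack each dimension's contribution:
  +A: nom +14.000 → Σnom=14.000; wc +0.440/-0.110 → slack +0.440/-0.110; half-tol=0.275, Σhalf²=0.075625
  -B: nom -9.200 → Σnom=4.800; wc +0.476/-0.476 → slack +0.916/-0.586; half-tol=0.476, Σhalf²=0.302201
  +C: nom +29.780 → Σnom=34.580; wc +0.103/-0.103 → slack +1.019/-0.689; half-tol=0.103, Σhalf²=0.312810
  +D: nom +24.100 → Σnom=58.680; wc +0.380/-0.380 → slack +1.399/-1.069; half-tol=0.380, Σhalf²=0.457210
  +E: nom +43.900 → Σnom=102.580; wc +0.263/-0.263 → slack +1.662/-1.332; half-tol=0.263, Σhalf²=0.526379
Nominal = 102.580. Worst-case = [102.580 - 1.332, 102.580 + 1.662] = [101.248, 104.242]. RSS = √0.526379 = 0.726.

nominal=102.580 wc=[101.248,104.242] rss=0.726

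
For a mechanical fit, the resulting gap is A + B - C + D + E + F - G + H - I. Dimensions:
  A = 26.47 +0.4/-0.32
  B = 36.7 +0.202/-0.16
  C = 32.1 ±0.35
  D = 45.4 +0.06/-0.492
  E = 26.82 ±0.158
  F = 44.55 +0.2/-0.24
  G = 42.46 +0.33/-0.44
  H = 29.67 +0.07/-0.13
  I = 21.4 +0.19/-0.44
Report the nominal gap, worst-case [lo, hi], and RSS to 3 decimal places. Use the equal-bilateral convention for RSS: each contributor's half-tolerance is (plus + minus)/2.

Stack each dimension's contribution:
  +A: nom +26.470 → Σnom=26.470; wc +0.400/-0.320 → slack +0.400/-0.320; half-tol=0.360, Σhalf²=0.129600
  +B: nom +36.700 → Σnom=63.170; wc +0.202/-0.160 → slack +0.602/-0.480; half-tol=0.181, Σhalf²=0.162361
  -C: nom -32.100 → Σnom=31.070; wc +0.350/-0.350 → slack +0.952/-0.830; half-tol=0.350, Σhalf²=0.284861
  +D: nom +45.400 → Σnom=76.470; wc +0.060/-0.492 → slack +1.012/-1.322; half-tol=0.276, Σhalf²=0.361037
  +E: nom +26.820 → Σnom=103.290; wc +0.158/-0.158 → slack +1.170/-1.480; half-tol=0.158, Σhalf²=0.386001
  +F: nom +44.550 → Σnom=147.840; wc +0.200/-0.240 → slack +1.370/-1.720; half-tol=0.220, Σhalf²=0.434401
  -G: nom -42.460 → Σnom=105.380; wc +0.440/-0.330 → slack +1.810/-2.050; half-tol=0.385, Σhalf²=0.582626
  +H: nom +29.670 → Σnom=135.050; wc +0.070/-0.130 → slack +1.880/-2.180; half-tol=0.100, Σhalf²=0.592626
  -I: nom -21.400 → Σnom=113.650; wc +0.440/-0.190 → slack +2.320/-2.370; half-tol=0.315, Σhalf²=0.691851
Nominal = 113.650. Worst-case = [113.650 - 2.370, 113.650 + 2.320] = [111.280, 115.970]. RSS = √0.691851 = 0.832.

nominal=113.650 wc=[111.280,115.970] rss=0.832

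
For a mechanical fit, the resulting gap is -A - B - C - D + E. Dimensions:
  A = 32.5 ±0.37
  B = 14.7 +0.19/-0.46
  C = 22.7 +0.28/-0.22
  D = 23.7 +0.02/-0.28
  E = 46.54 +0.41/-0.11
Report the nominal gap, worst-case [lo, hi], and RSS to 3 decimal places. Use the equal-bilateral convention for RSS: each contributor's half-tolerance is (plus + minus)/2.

Stack each dimension's contribution:
  -A: nom -32.500 → Σnom=-32.500; wc +0.370/-0.370 → slack +0.370/-0.370; half-tol=0.370, Σhalf²=0.136900
  -B: nom -14.700 → Σnom=-47.200; wc +0.460/-0.190 → slack +0.830/-0.560; half-tol=0.325, Σhalf²=0.242525
  -C: nom -22.700 → Σnom=-69.900; wc +0.220/-0.280 → slack +1.050/-0.840; half-tol=0.250, Σhalf²=0.305025
  -D: nom -23.700 → Σnom=-93.600; wc +0.280/-0.020 → slack +1.330/-0.860; half-tol=0.150, Σhalf²=0.327525
  +E: nom +46.540 → Σnom=-47.060; wc +0.410/-0.110 → slack +1.740/-0.970; half-tol=0.260, Σhalf²=0.395125
Nominal = -47.060. Worst-case = [-47.060 - 0.970, -47.060 + 1.740] = [-48.030, -45.320]. RSS = √0.395125 = 0.629.

nominal=-47.060 wc=[-48.030,-45.320] rss=0.629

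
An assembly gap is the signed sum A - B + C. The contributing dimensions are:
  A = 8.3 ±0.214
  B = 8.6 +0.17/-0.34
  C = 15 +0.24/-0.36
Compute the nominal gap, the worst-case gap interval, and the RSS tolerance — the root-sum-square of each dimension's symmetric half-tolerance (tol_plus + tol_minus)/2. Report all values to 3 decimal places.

Stack each dimension's contribution:
  +A: nom +8.300 → Σnom=8.300; wc +0.214/-0.214 → slack +0.214/-0.214; half-tol=0.214, Σhalf²=0.045796
  -B: nom -8.600 → Σnom=-0.300; wc +0.340/-0.170 → slack +0.554/-0.384; half-tol=0.255, Σhalf²=0.110821
  +C: nom +15.000 → Σnom=14.700; wc +0.240/-0.360 → slack +0.794/-0.744; half-tol=0.300, Σhalf²=0.200821
Nominal = 14.700. Worst-case = [14.700 - 0.744, 14.700 + 0.794] = [13.956, 15.494]. RSS = √0.200821 = 0.448.

nominal=14.700 wc=[13.956,15.494] rss=0.448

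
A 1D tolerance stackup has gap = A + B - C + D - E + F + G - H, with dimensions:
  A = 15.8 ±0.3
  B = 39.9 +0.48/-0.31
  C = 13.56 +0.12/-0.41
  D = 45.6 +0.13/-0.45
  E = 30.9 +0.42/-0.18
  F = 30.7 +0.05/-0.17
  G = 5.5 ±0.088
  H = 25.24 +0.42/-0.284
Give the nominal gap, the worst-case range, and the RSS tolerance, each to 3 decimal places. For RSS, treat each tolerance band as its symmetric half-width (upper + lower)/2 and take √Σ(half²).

Stack each dimension's contribution:
  +A: nom +15.800 → Σnom=15.800; wc +0.300/-0.300 → slack +0.300/-0.300; half-tol=0.300, Σhalf²=0.090000
  +B: nom +39.900 → Σnom=55.700; wc +0.480/-0.310 → slack +0.780/-0.610; half-tol=0.395, Σhalf²=0.246025
  -C: nom -13.560 → Σnom=42.140; wc +0.410/-0.120 → slack +1.190/-0.730; half-tol=0.265, Σhalf²=0.316250
  +D: nom +45.600 → Σnom=87.740; wc +0.130/-0.450 → slack +1.320/-1.180; half-tol=0.290, Σhalf²=0.400350
  -E: nom -30.900 → Σnom=56.840; wc +0.180/-0.420 → slack +1.500/-1.600; half-tol=0.300, Σhalf²=0.490350
  +F: nom +30.700 → Σnom=87.540; wc +0.050/-0.170 → slack +1.550/-1.770; half-tol=0.110, Σhalf²=0.502450
  +G: nom +5.500 → Σnom=93.040; wc +0.088/-0.088 → slack +1.638/-1.858; half-tol=0.088, Σhalf²=0.510194
  -H: nom -25.240 → Σnom=67.800; wc +0.284/-0.420 → slack +1.922/-2.278; half-tol=0.352, Σhalf²=0.634098
Nominal = 67.800. Worst-case = [67.800 - 2.278, 67.800 + 1.922] = [65.522, 69.722]. RSS = √0.634098 = 0.796.

nominal=67.800 wc=[65.522,69.722] rss=0.796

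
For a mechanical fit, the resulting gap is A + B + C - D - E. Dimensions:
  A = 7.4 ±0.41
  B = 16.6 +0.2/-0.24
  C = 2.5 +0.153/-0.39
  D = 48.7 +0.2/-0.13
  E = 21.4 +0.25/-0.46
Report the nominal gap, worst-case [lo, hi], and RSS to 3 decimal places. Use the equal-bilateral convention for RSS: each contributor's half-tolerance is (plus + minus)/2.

Stack each dimension's contribution:
  +A: nom +7.400 → Σnom=7.400; wc +0.410/-0.410 → slack +0.410/-0.410; half-tol=0.410, Σhalf²=0.168100
  +B: nom +16.600 → Σnom=24.000; wc +0.200/-0.240 → slack +0.610/-0.650; half-tol=0.220, Σhalf²=0.216500
  +C: nom +2.500 → Σnom=26.500; wc +0.153/-0.390 → slack +0.763/-1.040; half-tol=0.272, Σhalf²=0.290212
  -D: nom -48.700 → Σnom=-22.200; wc +0.130/-0.200 → slack +0.893/-1.240; half-tol=0.165, Σhalf²=0.317437
  -E: nom -21.400 → Σnom=-43.600; wc +0.460/-0.250 → slack +1.353/-1.490; half-tol=0.355, Σhalf²=0.443462
Nominal = -43.600. Worst-case = [-43.600 - 1.490, -43.600 + 1.353] = [-45.090, -42.247]. RSS = √0.443462 = 0.666.

nominal=-43.600 wc=[-45.090,-42.247] rss=0.666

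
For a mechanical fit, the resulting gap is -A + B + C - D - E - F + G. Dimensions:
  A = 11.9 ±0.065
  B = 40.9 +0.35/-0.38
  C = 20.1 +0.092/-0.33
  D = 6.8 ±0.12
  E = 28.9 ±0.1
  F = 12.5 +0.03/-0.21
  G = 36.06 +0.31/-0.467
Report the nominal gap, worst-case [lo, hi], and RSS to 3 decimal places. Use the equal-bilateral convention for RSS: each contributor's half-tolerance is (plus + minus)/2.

nominal=36.960 wc=[35.468,38.207] rss=0.610

Stack each dimension's contribution:
  -A: nom -11.900 → Σnom=-11.900; wc +0.065/-0.065 → slack +0.065/-0.065; half-tol=0.065, Σhalf²=0.004225
  +B: nom +40.900 → Σnom=29.000; wc +0.350/-0.380 → slack +0.415/-0.445; half-tol=0.365, Σhalf²=0.137450
  +C: nom +20.100 → Σnom=49.100; wc +0.092/-0.330 → slack +0.507/-0.775; half-tol=0.211, Σhalf²=0.181971
  -D: nom -6.800 → Σnom=42.300; wc +0.120/-0.120 → slack +0.627/-0.895; half-tol=0.120, Σhalf²=0.196371
  -E: nom -28.900 → Σnom=13.400; wc +0.100/-0.100 → slack +0.727/-0.995; half-tol=0.100, Σhalf²=0.206371
  -F: nom -12.500 → Σnom=0.900; wc +0.210/-0.030 → slack +0.937/-1.025; half-tol=0.120, Σhalf²=0.220771
  +G: nom +36.060 → Σnom=36.960; wc +0.310/-0.467 → slack +1.247/-1.492; half-tol=0.389, Σhalf²=0.371703
Nominal = 36.960. Worst-case = [36.960 - 1.492, 36.960 + 1.247] = [35.468, 38.207]. RSS = √0.371703 = 0.610.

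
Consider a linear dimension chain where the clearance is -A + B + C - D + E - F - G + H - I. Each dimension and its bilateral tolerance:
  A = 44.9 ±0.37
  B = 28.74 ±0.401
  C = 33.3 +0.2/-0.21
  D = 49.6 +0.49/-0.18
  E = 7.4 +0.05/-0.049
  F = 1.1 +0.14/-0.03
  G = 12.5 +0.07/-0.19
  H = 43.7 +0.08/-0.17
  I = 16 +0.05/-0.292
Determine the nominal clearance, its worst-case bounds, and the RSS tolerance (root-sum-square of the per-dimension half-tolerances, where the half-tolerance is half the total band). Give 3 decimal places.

nominal=-10.960 wc=[-12.910,-9.167] rss=0.723

Stack each dimension's contribution:
  -A: nom -44.900 → Σnom=-44.900; wc +0.370/-0.370 → slack +0.370/-0.370; half-tol=0.370, Σhalf²=0.136900
  +B: nom +28.740 → Σnom=-16.160; wc +0.401/-0.401 → slack +0.771/-0.771; half-tol=0.401, Σhalf²=0.297701
  +C: nom +33.300 → Σnom=17.140; wc +0.200/-0.210 → slack +0.971/-0.981; half-tol=0.205, Σhalf²=0.339726
  -D: nom -49.600 → Σnom=-32.460; wc +0.180/-0.490 → slack +1.151/-1.471; half-tol=0.335, Σhalf²=0.451951
  +E: nom +7.400 → Σnom=-25.060; wc +0.050/-0.049 → slack +1.201/-1.520; half-tol=0.050, Σhalf²=0.454401
  -F: nom -1.100 → Σnom=-26.160; wc +0.030/-0.140 → slack +1.231/-1.660; half-tol=0.085, Σhalf²=0.461626
  -G: nom -12.500 → Σnom=-38.660; wc +0.190/-0.070 → slack +1.421/-1.730; half-tol=0.130, Σhalf²=0.478526
  +H: nom +43.700 → Σnom=5.040; wc +0.080/-0.170 → slack +1.501/-1.900; half-tol=0.125, Σhalf²=0.494151
  -I: nom -16.000 → Σnom=-10.960; wc +0.292/-0.050 → slack +1.793/-1.950; half-tol=0.171, Σhalf²=0.523392
Nominal = -10.960. Worst-case = [-10.960 - 1.950, -10.960 + 1.793] = [-12.910, -9.167]. RSS = √0.523392 = 0.723.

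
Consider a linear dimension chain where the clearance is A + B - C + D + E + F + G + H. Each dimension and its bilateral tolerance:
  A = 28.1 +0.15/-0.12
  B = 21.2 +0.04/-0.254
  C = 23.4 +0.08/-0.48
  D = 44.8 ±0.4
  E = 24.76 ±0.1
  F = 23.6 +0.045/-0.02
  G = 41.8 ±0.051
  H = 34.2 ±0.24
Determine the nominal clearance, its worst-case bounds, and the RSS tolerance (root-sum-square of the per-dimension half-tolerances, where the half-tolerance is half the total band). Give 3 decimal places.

nominal=195.060 wc=[193.795,196.566] rss=0.591

Stack each dimension's contribution:
  +A: nom +28.100 → Σnom=28.100; wc +0.150/-0.120 → slack +0.150/-0.120; half-tol=0.135, Σhalf²=0.018225
  +B: nom +21.200 → Σnom=49.300; wc +0.040/-0.254 → slack +0.190/-0.374; half-tol=0.147, Σhalf²=0.039834
  -C: nom -23.400 → Σnom=25.900; wc +0.480/-0.080 → slack +0.670/-0.454; half-tol=0.280, Σhalf²=0.118234
  +D: nom +44.800 → Σnom=70.700; wc +0.400/-0.400 → slack +1.070/-0.854; half-tol=0.400, Σhalf²=0.278234
  +E: nom +24.760 → Σnom=95.460; wc +0.100/-0.100 → slack +1.170/-0.954; half-tol=0.100, Σhalf²=0.288234
  +F: nom +23.600 → Σnom=119.060; wc +0.045/-0.020 → slack +1.215/-0.974; half-tol=0.033, Σhalf²=0.289290
  +G: nom +41.800 → Σnom=160.860; wc +0.051/-0.051 → slack +1.266/-1.025; half-tol=0.051, Σhalf²=0.291891
  +H: nom +34.200 → Σnom=195.060; wc +0.240/-0.240 → slack +1.506/-1.265; half-tol=0.240, Σhalf²=0.349491
Nominal = 195.060. Worst-case = [195.060 - 1.265, 195.060 + 1.506] = [193.795, 196.566]. RSS = √0.349491 = 0.591.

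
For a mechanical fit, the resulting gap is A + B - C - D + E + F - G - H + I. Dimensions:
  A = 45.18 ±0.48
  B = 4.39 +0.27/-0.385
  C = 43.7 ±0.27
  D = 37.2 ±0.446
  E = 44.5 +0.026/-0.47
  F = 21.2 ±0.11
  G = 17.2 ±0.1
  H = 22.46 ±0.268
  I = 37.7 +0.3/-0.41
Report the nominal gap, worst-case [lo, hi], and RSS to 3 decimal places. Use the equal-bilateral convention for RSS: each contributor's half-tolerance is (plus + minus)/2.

Stack each dimension's contribution:
  +A: nom +45.180 → Σnom=45.180; wc +0.480/-0.480 → slack +0.480/-0.480; half-tol=0.480, Σhalf²=0.230400
  +B: nom +4.390 → Σnom=49.570; wc +0.270/-0.385 → slack +0.750/-0.865; half-tol=0.328, Σhalf²=0.337656
  -C: nom -43.700 → Σnom=5.870; wc +0.270/-0.270 → slack +1.020/-1.135; half-tol=0.270, Σhalf²=0.410556
  -D: nom -37.200 → Σnom=-31.330; wc +0.446/-0.446 → slack +1.466/-1.581; half-tol=0.446, Σhalf²=0.609472
  +E: nom +44.500 → Σnom=13.170; wc +0.026/-0.470 → slack +1.492/-2.051; half-tol=0.248, Σhalf²=0.670976
  +F: nom +21.200 → Σnom=34.370; wc +0.110/-0.110 → slack +1.602/-2.161; half-tol=0.110, Σhalf²=0.683076
  -G: nom -17.200 → Σnom=17.170; wc +0.100/-0.100 → slack +1.702/-2.261; half-tol=0.100, Σhalf²=0.693076
  -H: nom -22.460 → Σnom=-5.290; wc +0.268/-0.268 → slack +1.970/-2.529; half-tol=0.268, Σhalf²=0.764900
  +I: nom +37.700 → Σnom=32.410; wc +0.300/-0.410 → slack +2.270/-2.939; half-tol=0.355, Σhalf²=0.890925
Nominal = 32.410. Worst-case = [32.410 - 2.939, 32.410 + 2.270] = [29.471, 34.680]. RSS = √0.890925 = 0.944.

nominal=32.410 wc=[29.471,34.680] rss=0.944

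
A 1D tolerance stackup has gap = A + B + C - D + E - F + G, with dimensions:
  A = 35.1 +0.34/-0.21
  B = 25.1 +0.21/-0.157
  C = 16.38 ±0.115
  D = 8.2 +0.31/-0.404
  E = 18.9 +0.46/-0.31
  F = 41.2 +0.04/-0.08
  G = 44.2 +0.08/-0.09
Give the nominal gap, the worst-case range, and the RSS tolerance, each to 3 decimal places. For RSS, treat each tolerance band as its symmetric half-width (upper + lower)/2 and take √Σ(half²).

Stack each dimension's contribution:
  +A: nom +35.100 → Σnom=35.100; wc +0.340/-0.210 → slack +0.340/-0.210; half-tol=0.275, Σhalf²=0.075625
  +B: nom +25.100 → Σnom=60.200; wc +0.210/-0.157 → slack +0.550/-0.367; half-tol=0.183, Σhalf²=0.109297
  +C: nom +16.380 → Σnom=76.580; wc +0.115/-0.115 → slack +0.665/-0.482; half-tol=0.115, Σhalf²=0.122522
  -D: nom -8.200 → Σnom=68.380; wc +0.404/-0.310 → slack +1.069/-0.792; half-tol=0.357, Σhalf²=0.249971
  +E: nom +18.900 → Σnom=87.280; wc +0.460/-0.310 → slack +1.529/-1.102; half-tol=0.385, Σhalf²=0.398196
  -F: nom -41.200 → Σnom=46.080; wc +0.080/-0.040 → slack +1.609/-1.142; half-tol=0.060, Σhalf²=0.401796
  +G: nom +44.200 → Σnom=90.280; wc +0.080/-0.090 → slack +1.689/-1.232; half-tol=0.085, Σhalf²=0.409021
Nominal = 90.280. Worst-case = [90.280 - 1.232, 90.280 + 1.689] = [89.048, 91.969]. RSS = √0.409021 = 0.640.

nominal=90.280 wc=[89.048,91.969] rss=0.640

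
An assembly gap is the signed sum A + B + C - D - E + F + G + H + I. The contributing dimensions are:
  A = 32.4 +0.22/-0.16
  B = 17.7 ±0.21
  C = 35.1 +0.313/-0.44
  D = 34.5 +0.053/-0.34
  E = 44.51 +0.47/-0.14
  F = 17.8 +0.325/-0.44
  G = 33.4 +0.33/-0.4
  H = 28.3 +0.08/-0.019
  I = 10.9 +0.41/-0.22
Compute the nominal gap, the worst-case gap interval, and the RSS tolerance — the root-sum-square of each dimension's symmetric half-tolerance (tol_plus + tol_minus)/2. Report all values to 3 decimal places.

nominal=96.590 wc=[94.178,98.958] rss=0.857

Stack each dimension's contribution:
  +A: nom +32.400 → Σnom=32.400; wc +0.220/-0.160 → slack +0.220/-0.160; half-tol=0.190, Σhalf²=0.036100
  +B: nom +17.700 → Σnom=50.100; wc +0.210/-0.210 → slack +0.430/-0.370; half-tol=0.210, Σhalf²=0.080200
  +C: nom +35.100 → Σnom=85.200; wc +0.313/-0.440 → slack +0.743/-0.810; half-tol=0.377, Σhalf²=0.221952
  -D: nom -34.500 → Σnom=50.700; wc +0.340/-0.053 → slack +1.083/-0.863; half-tol=0.197, Σhalf²=0.260564
  -E: nom -44.510 → Σnom=6.190; wc +0.140/-0.470 → slack +1.223/-1.333; half-tol=0.305, Σhalf²=0.353590
  +F: nom +17.800 → Σnom=23.990; wc +0.325/-0.440 → slack +1.548/-1.773; half-tol=0.383, Σhalf²=0.499896
  +G: nom +33.400 → Σnom=57.390; wc +0.330/-0.400 → slack +1.878/-2.173; half-tol=0.365, Σhalf²=0.633121
  +H: nom +28.300 → Σnom=85.690; wc +0.080/-0.019 → slack +1.958/-2.192; half-tol=0.050, Σhalf²=0.635571
  +I: nom +10.900 → Σnom=96.590; wc +0.410/-0.220 → slack +2.368/-2.412; half-tol=0.315, Σhalf²=0.734796
Nominal = 96.590. Worst-case = [96.590 - 2.412, 96.590 + 2.368] = [94.178, 98.958]. RSS = √0.734796 = 0.857.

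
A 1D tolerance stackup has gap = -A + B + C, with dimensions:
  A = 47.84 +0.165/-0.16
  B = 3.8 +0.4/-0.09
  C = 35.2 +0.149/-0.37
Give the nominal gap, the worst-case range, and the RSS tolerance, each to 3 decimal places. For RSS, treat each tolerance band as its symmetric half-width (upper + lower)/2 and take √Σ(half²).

nominal=-8.840 wc=[-9.465,-8.131] rss=0.392

Stack each dimension's contribution:
  -A: nom -47.840 → Σnom=-47.840; wc +0.160/-0.165 → slack +0.160/-0.165; half-tol=0.163, Σhalf²=0.026406
  +B: nom +3.800 → Σnom=-44.040; wc +0.400/-0.090 → slack +0.560/-0.255; half-tol=0.245, Σhalf²=0.086431
  +C: nom +35.200 → Σnom=-8.840; wc +0.149/-0.370 → slack +0.709/-0.625; half-tol=0.260, Σhalf²=0.153772
Nominal = -8.840. Worst-case = [-8.840 - 0.625, -8.840 + 0.709] = [-9.465, -8.131]. RSS = √0.153772 = 0.392.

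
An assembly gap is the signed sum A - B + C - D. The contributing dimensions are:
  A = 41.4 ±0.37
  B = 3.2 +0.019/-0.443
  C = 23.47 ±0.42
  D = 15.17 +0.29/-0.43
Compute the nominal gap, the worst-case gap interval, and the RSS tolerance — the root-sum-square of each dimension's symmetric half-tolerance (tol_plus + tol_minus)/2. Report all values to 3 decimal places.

nominal=46.500 wc=[45.401,48.163] rss=0.704

Stack each dimension's contribution:
  +A: nom +41.400 → Σnom=41.400; wc +0.370/-0.370 → slack +0.370/-0.370; half-tol=0.370, Σhalf²=0.136900
  -B: nom -3.200 → Σnom=38.200; wc +0.443/-0.019 → slack +0.813/-0.389; half-tol=0.231, Σhalf²=0.190261
  +C: nom +23.470 → Σnom=61.670; wc +0.420/-0.420 → slack +1.233/-0.809; half-tol=0.420, Σhalf²=0.366661
  -D: nom -15.170 → Σnom=46.500; wc +0.430/-0.290 → slack +1.663/-1.099; half-tol=0.360, Σhalf²=0.496261
Nominal = 46.500. Worst-case = [46.500 - 1.099, 46.500 + 1.663] = [45.401, 48.163]. RSS = √0.496261 = 0.704.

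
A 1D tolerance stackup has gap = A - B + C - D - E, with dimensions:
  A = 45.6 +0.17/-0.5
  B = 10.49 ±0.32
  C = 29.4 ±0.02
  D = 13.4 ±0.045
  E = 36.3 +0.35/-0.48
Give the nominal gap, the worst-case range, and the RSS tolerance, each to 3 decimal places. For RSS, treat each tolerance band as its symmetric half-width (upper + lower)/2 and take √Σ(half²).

Stack each dimension's contribution:
  +A: nom +45.600 → Σnom=45.600; wc +0.170/-0.500 → slack +0.170/-0.500; half-tol=0.335, Σhalf²=0.112225
  -B: nom -10.490 → Σnom=35.110; wc +0.320/-0.320 → slack +0.490/-0.820; half-tol=0.320, Σhalf²=0.214625
  +C: nom +29.400 → Σnom=64.510; wc +0.020/-0.020 → slack +0.510/-0.840; half-tol=0.020, Σhalf²=0.215025
  -D: nom -13.400 → Σnom=51.110; wc +0.045/-0.045 → slack +0.555/-0.885; half-tol=0.045, Σhalf²=0.217050
  -E: nom -36.300 → Σnom=14.810; wc +0.480/-0.350 → slack +1.035/-1.235; half-tol=0.415, Σhalf²=0.389275
Nominal = 14.810. Worst-case = [14.810 - 1.235, 14.810 + 1.035] = [13.575, 15.845]. RSS = √0.389275 = 0.624.

nominal=14.810 wc=[13.575,15.845] rss=0.624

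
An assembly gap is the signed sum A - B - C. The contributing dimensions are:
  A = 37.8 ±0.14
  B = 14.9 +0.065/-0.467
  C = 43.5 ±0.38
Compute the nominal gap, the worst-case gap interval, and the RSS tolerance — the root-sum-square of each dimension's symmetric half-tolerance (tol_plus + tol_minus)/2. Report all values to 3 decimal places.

nominal=-20.600 wc=[-21.185,-19.613] rss=0.485

Stack each dimension's contribution:
  +A: nom +37.800 → Σnom=37.800; wc +0.140/-0.140 → slack +0.140/-0.140; half-tol=0.140, Σhalf²=0.019600
  -B: nom -14.900 → Σnom=22.900; wc +0.467/-0.065 → slack +0.607/-0.205; half-tol=0.266, Σhalf²=0.090356
  -C: nom -43.500 → Σnom=-20.600; wc +0.380/-0.380 → slack +0.987/-0.585; half-tol=0.380, Σhalf²=0.234756
Nominal = -20.600. Worst-case = [-20.600 - 0.585, -20.600 + 0.987] = [-21.185, -19.613]. RSS = √0.234756 = 0.485.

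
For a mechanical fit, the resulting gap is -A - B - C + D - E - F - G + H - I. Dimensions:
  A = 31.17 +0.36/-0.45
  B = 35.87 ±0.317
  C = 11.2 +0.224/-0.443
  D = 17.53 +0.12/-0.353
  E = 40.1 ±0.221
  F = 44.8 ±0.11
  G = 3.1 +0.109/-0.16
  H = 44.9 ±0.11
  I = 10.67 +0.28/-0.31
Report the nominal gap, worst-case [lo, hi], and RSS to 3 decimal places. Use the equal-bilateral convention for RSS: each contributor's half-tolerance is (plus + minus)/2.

Stack each dimension's contribution:
  -A: nom -31.170 → Σnom=-31.170; wc +0.450/-0.360 → slack +0.450/-0.360; half-tol=0.405, Σhalf²=0.164025
  -B: nom -35.870 → Σnom=-67.040; wc +0.317/-0.317 → slack +0.767/-0.677; half-tol=0.317, Σhalf²=0.264514
  -C: nom -11.200 → Σnom=-78.240; wc +0.443/-0.224 → slack +1.210/-0.901; half-tol=0.334, Σhalf²=0.375736
  +D: nom +17.530 → Σnom=-60.710; wc +0.120/-0.353 → slack +1.330/-1.254; half-tol=0.236, Σhalf²=0.431669
  -E: nom -40.100 → Σnom=-100.810; wc +0.221/-0.221 → slack +1.551/-1.475; half-tol=0.221, Σhalf²=0.480510
  -F: nom -44.800 → Σnom=-145.610; wc +0.110/-0.110 → slack +1.661/-1.585; half-tol=0.110, Σhalf²=0.492610
  -G: nom -3.100 → Σnom=-148.710; wc +0.160/-0.109 → slack +1.821/-1.694; half-tol=0.135, Σhalf²=0.510700
  +H: nom +44.900 → Σnom=-103.810; wc +0.110/-0.110 → slack +1.931/-1.804; half-tol=0.110, Σhalf²=0.522800
  -I: nom -10.670 → Σnom=-114.480; wc +0.310/-0.280 → slack +2.241/-2.084; half-tol=0.295, Σhalf²=0.609825
Nominal = -114.480. Worst-case = [-114.480 - 2.084, -114.480 + 2.241] = [-116.564, -112.239]. RSS = √0.609825 = 0.781.

nominal=-114.480 wc=[-116.564,-112.239] rss=0.781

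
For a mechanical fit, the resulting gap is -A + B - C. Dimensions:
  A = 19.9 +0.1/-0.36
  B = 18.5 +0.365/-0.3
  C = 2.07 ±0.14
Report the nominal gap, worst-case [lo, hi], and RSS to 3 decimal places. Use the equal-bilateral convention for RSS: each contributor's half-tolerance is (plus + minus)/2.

Stack each dimension's contribution:
  -A: nom -19.900 → Σnom=-19.900; wc +0.360/-0.100 → slack +0.360/-0.100; half-tol=0.230, Σhalf²=0.052900
  +B: nom +18.500 → Σnom=-1.400; wc +0.365/-0.300 → slack +0.725/-0.400; half-tol=0.333, Σhalf²=0.163456
  -C: nom -2.070 → Σnom=-3.470; wc +0.140/-0.140 → slack +0.865/-0.540; half-tol=0.140, Σhalf²=0.183056
Nominal = -3.470. Worst-case = [-3.470 - 0.540, -3.470 + 0.865] = [-4.010, -2.605]. RSS = √0.183056 = 0.428.

nominal=-3.470 wc=[-4.010,-2.605] rss=0.428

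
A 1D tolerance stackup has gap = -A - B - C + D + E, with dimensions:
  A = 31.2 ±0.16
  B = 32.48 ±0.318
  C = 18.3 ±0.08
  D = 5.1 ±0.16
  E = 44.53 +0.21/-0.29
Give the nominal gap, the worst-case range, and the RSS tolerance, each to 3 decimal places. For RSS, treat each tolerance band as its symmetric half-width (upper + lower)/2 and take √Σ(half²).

Stack each dimension's contribution:
  -A: nom -31.200 → Σnom=-31.200; wc +0.160/-0.160 → slack +0.160/-0.160; half-tol=0.160, Σhalf²=0.025600
  -B: nom -32.480 → Σnom=-63.680; wc +0.318/-0.318 → slack +0.478/-0.478; half-tol=0.318, Σhalf²=0.126724
  -C: nom -18.300 → Σnom=-81.980; wc +0.080/-0.080 → slack +0.558/-0.558; half-tol=0.080, Σhalf²=0.133124
  +D: nom +5.100 → Σnom=-76.880; wc +0.160/-0.160 → slack +0.718/-0.718; half-tol=0.160, Σhalf²=0.158724
  +E: nom +44.530 → Σnom=-32.350; wc +0.210/-0.290 → slack +0.928/-1.008; half-tol=0.250, Σhalf²=0.221224
Nominal = -32.350. Worst-case = [-32.350 - 1.008, -32.350 + 0.928] = [-33.358, -31.422]. RSS = √0.221224 = 0.470.

nominal=-32.350 wc=[-33.358,-31.422] rss=0.470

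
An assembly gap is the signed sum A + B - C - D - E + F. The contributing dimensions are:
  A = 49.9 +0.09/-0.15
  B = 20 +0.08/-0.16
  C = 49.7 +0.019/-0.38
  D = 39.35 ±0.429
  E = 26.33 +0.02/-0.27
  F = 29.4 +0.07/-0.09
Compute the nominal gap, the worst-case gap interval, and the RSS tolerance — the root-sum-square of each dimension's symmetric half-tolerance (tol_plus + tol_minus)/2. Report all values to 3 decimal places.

nominal=-16.080 wc=[-16.948,-14.761] rss=0.529

Stack each dimension's contribution:
  +A: nom +49.900 → Σnom=49.900; wc +0.090/-0.150 → slack +0.090/-0.150; half-tol=0.120, Σhalf²=0.014400
  +B: nom +20.000 → Σnom=69.900; wc +0.080/-0.160 → slack +0.170/-0.310; half-tol=0.120, Σhalf²=0.028800
  -C: nom -49.700 → Σnom=20.200; wc +0.380/-0.019 → slack +0.550/-0.329; half-tol=0.200, Σhalf²=0.068600
  -D: nom -39.350 → Σnom=-19.150; wc +0.429/-0.429 → slack +0.979/-0.758; half-tol=0.429, Σhalf²=0.252641
  -E: nom -26.330 → Σnom=-45.480; wc +0.270/-0.020 → slack +1.249/-0.778; half-tol=0.145, Σhalf²=0.273666
  +F: nom +29.400 → Σnom=-16.080; wc +0.070/-0.090 → slack +1.319/-0.868; half-tol=0.080, Σhalf²=0.280066
Nominal = -16.080. Worst-case = [-16.080 - 0.868, -16.080 + 1.319] = [-16.948, -14.761]. RSS = √0.280066 = 0.529.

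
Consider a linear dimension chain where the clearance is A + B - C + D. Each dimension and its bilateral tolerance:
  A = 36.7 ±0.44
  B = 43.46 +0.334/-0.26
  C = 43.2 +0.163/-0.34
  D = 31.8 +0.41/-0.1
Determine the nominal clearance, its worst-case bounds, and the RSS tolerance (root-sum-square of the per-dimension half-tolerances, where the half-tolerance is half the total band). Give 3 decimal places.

Stack each dimension's contribution:
  +A: nom +36.700 → Σnom=36.700; wc +0.440/-0.440 → slack +0.440/-0.440; half-tol=0.440, Σhalf²=0.193600
  +B: nom +43.460 → Σnom=80.160; wc +0.334/-0.260 → slack +0.774/-0.700; half-tol=0.297, Σhalf²=0.281809
  -C: nom -43.200 → Σnom=36.960; wc +0.340/-0.163 → slack +1.114/-0.863; half-tol=0.252, Σhalf²=0.345061
  +D: nom +31.800 → Σnom=68.760; wc +0.410/-0.100 → slack +1.524/-0.963; half-tol=0.255, Σhalf²=0.410086
Nominal = 68.760. Worst-case = [68.760 - 0.963, 68.760 + 1.524] = [67.797, 70.284]. RSS = √0.410086 = 0.640.

nominal=68.760 wc=[67.797,70.284] rss=0.640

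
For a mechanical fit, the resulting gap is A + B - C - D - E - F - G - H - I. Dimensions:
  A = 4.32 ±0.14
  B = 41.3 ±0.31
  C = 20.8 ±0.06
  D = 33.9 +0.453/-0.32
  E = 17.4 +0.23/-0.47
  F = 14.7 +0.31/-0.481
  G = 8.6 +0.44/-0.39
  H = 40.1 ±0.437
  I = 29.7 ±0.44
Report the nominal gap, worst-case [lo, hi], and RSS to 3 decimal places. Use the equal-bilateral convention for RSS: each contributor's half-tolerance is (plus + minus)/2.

Stack each dimension's contribution:
  +A: nom +4.320 → Σnom=4.320; wc +0.140/-0.140 → slack +0.140/-0.140; half-tol=0.140, Σhalf²=0.019600
  +B: nom +41.300 → Σnom=45.620; wc +0.310/-0.310 → slack +0.450/-0.450; half-tol=0.310, Σhalf²=0.115700
  -C: nom -20.800 → Σnom=24.820; wc +0.060/-0.060 → slack +0.510/-0.510; half-tol=0.060, Σhalf²=0.119300
  -D: nom -33.900 → Σnom=-9.080; wc +0.320/-0.453 → slack +0.830/-0.963; half-tol=0.387, Σhalf²=0.268682
  -E: nom -17.400 → Σnom=-26.480; wc +0.470/-0.230 → slack +1.300/-1.193; half-tol=0.350, Σhalf²=0.391182
  -F: nom -14.700 → Σnom=-41.180; wc +0.481/-0.310 → slack +1.781/-1.503; half-tol=0.395, Σhalf²=0.547602
  -G: nom -8.600 → Σnom=-49.780; wc +0.390/-0.440 → slack +2.171/-1.943; half-tol=0.415, Σhalf²=0.719828
  -H: nom -40.100 → Σnom=-89.880; wc +0.437/-0.437 → slack +2.608/-2.380; half-tol=0.437, Σhalf²=0.910797
  -I: nom -29.700 → Σnom=-119.580; wc +0.440/-0.440 → slack +3.048/-2.820; half-tol=0.440, Σhalf²=1.104397
Nominal = -119.580. Worst-case = [-119.580 - 2.820, -119.580 + 3.048] = [-122.400, -116.532]. RSS = √1.104397 = 1.051.

nominal=-119.580 wc=[-122.400,-116.532] rss=1.051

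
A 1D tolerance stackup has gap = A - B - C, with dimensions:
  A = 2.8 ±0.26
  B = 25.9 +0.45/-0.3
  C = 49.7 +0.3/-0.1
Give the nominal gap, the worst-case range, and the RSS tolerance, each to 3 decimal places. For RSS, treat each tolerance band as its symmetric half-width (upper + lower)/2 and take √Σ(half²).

nominal=-72.800 wc=[-73.810,-72.140] rss=0.498

Stack each dimension's contribution:
  +A: nom +2.800 → Σnom=2.800; wc +0.260/-0.260 → slack +0.260/-0.260; half-tol=0.260, Σhalf²=0.067600
  -B: nom -25.900 → Σnom=-23.100; wc +0.300/-0.450 → slack +0.560/-0.710; half-tol=0.375, Σhalf²=0.208225
  -C: nom -49.700 → Σnom=-72.800; wc +0.100/-0.300 → slack +0.660/-1.010; half-tol=0.200, Σhalf²=0.248225
Nominal = -72.800. Worst-case = [-72.800 - 1.010, -72.800 + 0.660] = [-73.810, -72.140]. RSS = √0.248225 = 0.498.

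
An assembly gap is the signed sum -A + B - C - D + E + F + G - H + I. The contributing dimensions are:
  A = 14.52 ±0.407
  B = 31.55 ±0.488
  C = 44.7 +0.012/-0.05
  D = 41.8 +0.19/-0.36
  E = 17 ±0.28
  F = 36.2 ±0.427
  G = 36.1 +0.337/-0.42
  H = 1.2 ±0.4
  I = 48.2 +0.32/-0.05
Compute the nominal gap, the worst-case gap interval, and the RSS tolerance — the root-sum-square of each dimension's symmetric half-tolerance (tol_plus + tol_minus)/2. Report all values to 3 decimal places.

nominal=66.830 wc=[64.156,69.899] rss=1.039

Stack each dimension's contribution:
  -A: nom -14.520 → Σnom=-14.520; wc +0.407/-0.407 → slack +0.407/-0.407; half-tol=0.407, Σhalf²=0.165649
  +B: nom +31.550 → Σnom=17.030; wc +0.488/-0.488 → slack +0.895/-0.895; half-tol=0.488, Σhalf²=0.403793
  -C: nom -44.700 → Σnom=-27.670; wc +0.050/-0.012 → slack +0.945/-0.907; half-tol=0.031, Σhalf²=0.404754
  -D: nom -41.800 → Σnom=-69.470; wc +0.360/-0.190 → slack +1.305/-1.097; half-tol=0.275, Σhalf²=0.480379
  +E: nom +17.000 → Σnom=-52.470; wc +0.280/-0.280 → slack +1.585/-1.377; half-tol=0.280, Σhalf²=0.558779
  +F: nom +36.200 → Σnom=-16.270; wc +0.427/-0.427 → slack +2.012/-1.804; half-tol=0.427, Σhalf²=0.741108
  +G: nom +36.100 → Σnom=19.830; wc +0.337/-0.420 → slack +2.349/-2.224; half-tol=0.379, Σhalf²=0.884370
  -H: nom -1.200 → Σnom=18.630; wc +0.400/-0.400 → slack +2.749/-2.624; half-tol=0.400, Σhalf²=1.044370
  +I: nom +48.200 → Σnom=66.830; wc +0.320/-0.050 → slack +3.069/-2.674; half-tol=0.185, Σhalf²=1.078595
Nominal = 66.830. Worst-case = [66.830 - 2.674, 66.830 + 3.069] = [64.156, 69.899]. RSS = √1.078595 = 1.039.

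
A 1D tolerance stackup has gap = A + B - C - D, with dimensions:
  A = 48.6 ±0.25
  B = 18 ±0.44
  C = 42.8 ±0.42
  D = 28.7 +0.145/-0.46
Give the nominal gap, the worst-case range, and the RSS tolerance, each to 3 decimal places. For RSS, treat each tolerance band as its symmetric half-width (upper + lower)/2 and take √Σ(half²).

nominal=-4.900 wc=[-6.155,-3.330] rss=0.724

Stack each dimension's contribution:
  +A: nom +48.600 → Σnom=48.600; wc +0.250/-0.250 → slack +0.250/-0.250; half-tol=0.250, Σhalf²=0.062500
  +B: nom +18.000 → Σnom=66.600; wc +0.440/-0.440 → slack +0.690/-0.690; half-tol=0.440, Σhalf²=0.256100
  -C: nom -42.800 → Σnom=23.800; wc +0.420/-0.420 → slack +1.110/-1.110; half-tol=0.420, Σhalf²=0.432500
  -D: nom -28.700 → Σnom=-4.900; wc +0.460/-0.145 → slack +1.570/-1.255; half-tol=0.302, Σhalf²=0.524006
Nominal = -4.900. Worst-case = [-4.900 - 1.255, -4.900 + 1.570] = [-6.155, -3.330]. RSS = √0.524006 = 0.724.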